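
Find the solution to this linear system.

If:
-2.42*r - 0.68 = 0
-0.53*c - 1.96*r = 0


Then:
c = 1.04
r = -0.28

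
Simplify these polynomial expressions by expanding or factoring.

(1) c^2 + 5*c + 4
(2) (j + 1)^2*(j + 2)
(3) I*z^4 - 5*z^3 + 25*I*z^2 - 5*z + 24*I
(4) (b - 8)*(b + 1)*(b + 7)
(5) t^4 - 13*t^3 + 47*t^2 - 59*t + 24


(1) = (c + 1)*(c + 4)
(2) = j^3 + 4*j^2 + 5*j + 2
(3) = (z - 3*I)*(z + I)*(z + 8*I)*(I*z + 1)
(4) = b^3 - 57*b - 56
(5) = (t - 8)*(t - 3)*(t - 1)^2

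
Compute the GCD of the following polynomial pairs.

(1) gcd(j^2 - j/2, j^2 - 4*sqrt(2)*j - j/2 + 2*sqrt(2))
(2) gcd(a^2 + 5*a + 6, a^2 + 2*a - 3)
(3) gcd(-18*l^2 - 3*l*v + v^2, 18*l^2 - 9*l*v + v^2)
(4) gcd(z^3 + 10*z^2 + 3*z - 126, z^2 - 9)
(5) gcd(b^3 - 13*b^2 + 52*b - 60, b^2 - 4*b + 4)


(1) = j - 1/2
(2) = a + 3
(3) = gcd((-6*l + v)*(3*l + v), (-6*l + v)*(-3*l + v)) = -6*l + v
(4) = gcd((z - 3)*(z + 6)*(z + 7), (z - 3)*(z + 3)) = z - 3
(5) = b - 2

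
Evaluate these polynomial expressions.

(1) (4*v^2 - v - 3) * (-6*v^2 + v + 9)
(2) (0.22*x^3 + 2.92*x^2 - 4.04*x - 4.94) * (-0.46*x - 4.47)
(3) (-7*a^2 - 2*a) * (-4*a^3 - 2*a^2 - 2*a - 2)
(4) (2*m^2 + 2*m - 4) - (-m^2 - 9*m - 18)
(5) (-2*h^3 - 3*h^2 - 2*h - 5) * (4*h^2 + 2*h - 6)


(1) = -24*v^4 + 10*v^3 + 53*v^2 - 12*v - 27
(2) = -0.1012*x^4 - 2.3266*x^3 - 11.194*x^2 + 20.3312*x + 22.0818
(3) = 28*a^5 + 22*a^4 + 18*a^3 + 18*a^2 + 4*a
(4) = 3*m^2 + 11*m + 14
(5) = -8*h^5 - 16*h^4 - 2*h^3 - 6*h^2 + 2*h + 30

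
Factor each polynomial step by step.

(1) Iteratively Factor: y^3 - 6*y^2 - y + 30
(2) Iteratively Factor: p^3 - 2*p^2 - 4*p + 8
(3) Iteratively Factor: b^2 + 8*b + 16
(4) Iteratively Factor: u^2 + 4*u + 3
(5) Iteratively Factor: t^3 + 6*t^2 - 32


(1) = (y - 5)*(y^2 - y - 6) = (y - 5)*(y - 3)*(y + 2)
(2) = (p - 2)*(p^2 - 4) = (p - 2)*(p + 2)*(p - 2)
(3) = (b + 4)*(b + 4)
(4) = (u + 1)*(u + 3)
(5) = (t + 4)*(t^2 + 2*t - 8) = (t + 4)^2*(t - 2)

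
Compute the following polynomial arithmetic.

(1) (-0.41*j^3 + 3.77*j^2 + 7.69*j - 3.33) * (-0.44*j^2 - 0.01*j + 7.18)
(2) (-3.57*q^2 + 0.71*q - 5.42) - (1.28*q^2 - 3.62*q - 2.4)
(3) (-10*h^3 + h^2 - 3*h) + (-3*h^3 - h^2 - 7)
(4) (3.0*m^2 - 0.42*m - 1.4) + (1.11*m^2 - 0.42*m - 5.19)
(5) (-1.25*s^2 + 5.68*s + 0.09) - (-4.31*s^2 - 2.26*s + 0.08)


(1) = 0.1804*j^5 - 1.6547*j^4 - 6.3651*j^3 + 28.4569*j^2 + 55.2475*j - 23.9094
(2) = -4.85*q^2 + 4.33*q - 3.02
(3) = -13*h^3 - 3*h - 7
(4) = 4.11*m^2 - 0.84*m - 6.59
(5) = 3.06*s^2 + 7.94*s + 0.01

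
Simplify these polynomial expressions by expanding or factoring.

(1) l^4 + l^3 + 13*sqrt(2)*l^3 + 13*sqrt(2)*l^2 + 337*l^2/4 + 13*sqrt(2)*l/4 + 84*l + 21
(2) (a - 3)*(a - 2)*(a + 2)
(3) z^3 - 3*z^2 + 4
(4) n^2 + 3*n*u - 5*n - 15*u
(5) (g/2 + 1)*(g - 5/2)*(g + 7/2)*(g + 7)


(1) = (l + 1/2)^2*(l + 6*sqrt(2))*(l + 7*sqrt(2))
(2) = a^3 - 3*a^2 - 4*a + 12
(3) = (z - 2)^2*(z + 1)
(4) = (n - 5)*(n + 3*u)
(5) = g^4/2 + 5*g^3 + 57*g^2/8 - 259*g/8 - 245/4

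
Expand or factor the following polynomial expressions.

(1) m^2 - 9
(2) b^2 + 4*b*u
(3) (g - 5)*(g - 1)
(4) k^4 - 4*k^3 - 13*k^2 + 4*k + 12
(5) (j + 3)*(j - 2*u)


(1) = (m - 3)*(m + 3)
(2) = b*(b + 4*u)
(3) = g^2 - 6*g + 5
(4) = (k - 6)*(k - 1)*(k + 1)*(k + 2)
(5) = j^2 - 2*j*u + 3*j - 6*u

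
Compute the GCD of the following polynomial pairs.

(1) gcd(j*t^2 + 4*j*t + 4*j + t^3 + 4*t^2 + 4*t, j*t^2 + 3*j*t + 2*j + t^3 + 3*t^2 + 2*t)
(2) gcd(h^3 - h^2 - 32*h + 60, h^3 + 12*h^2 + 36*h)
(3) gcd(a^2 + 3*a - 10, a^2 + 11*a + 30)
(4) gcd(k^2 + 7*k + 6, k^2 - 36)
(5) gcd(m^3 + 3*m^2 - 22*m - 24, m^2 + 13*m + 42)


(1) = j*t + 2*j + t^2 + 2*t
(2) = gcd((h - 5)*(h - 2)*(h + 6), h*(h + 6)^2) = h + 6
(3) = gcd((a - 2)*(a + 5), (a + 5)*(a + 6)) = a + 5
(4) = k + 6
(5) = m + 6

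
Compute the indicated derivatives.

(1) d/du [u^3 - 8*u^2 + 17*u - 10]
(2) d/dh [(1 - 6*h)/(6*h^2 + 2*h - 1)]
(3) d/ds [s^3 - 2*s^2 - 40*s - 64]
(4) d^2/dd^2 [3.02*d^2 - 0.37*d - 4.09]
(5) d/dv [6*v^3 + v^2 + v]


(1) = 3*u^2 - 16*u + 17
(2) = 4*(9*h^2 - 3*h + 1)/(36*h^4 + 24*h^3 - 8*h^2 - 4*h + 1)
(3) = 3*s^2 - 4*s - 40
(4) = 6.04000000000000
(5) = 18*v^2 + 2*v + 1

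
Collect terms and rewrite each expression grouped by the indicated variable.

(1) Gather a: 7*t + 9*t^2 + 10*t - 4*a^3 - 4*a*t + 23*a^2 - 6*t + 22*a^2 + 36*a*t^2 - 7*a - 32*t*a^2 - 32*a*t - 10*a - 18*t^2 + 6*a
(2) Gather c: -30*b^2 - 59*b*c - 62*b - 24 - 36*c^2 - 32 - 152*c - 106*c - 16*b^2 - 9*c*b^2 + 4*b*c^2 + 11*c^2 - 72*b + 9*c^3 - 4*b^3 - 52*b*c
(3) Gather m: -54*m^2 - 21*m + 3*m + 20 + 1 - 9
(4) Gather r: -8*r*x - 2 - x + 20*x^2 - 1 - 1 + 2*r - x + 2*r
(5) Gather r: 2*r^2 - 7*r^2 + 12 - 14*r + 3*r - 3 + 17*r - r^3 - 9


(1) = -4*a^3 + a^2*(45 - 32*t) + a*(36*t^2 - 36*t - 11) - 9*t^2 + 11*t
(2) = -4*b^3 - 46*b^2 - 134*b + 9*c^3 + c^2*(4*b - 25) + c*(-9*b^2 - 111*b - 258) - 56
(3) = -54*m^2 - 18*m + 12
(4) = r*(4 - 8*x) + 20*x^2 - 2*x - 4
(5) = -r^3 - 5*r^2 + 6*r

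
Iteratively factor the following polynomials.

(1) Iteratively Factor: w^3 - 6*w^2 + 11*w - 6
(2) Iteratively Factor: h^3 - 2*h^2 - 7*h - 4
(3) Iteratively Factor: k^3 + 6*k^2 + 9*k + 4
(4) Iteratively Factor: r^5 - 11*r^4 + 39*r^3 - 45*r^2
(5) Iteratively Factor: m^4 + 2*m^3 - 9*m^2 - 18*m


(1) = (w - 1)*(w^2 - 5*w + 6) = (w - 2)*(w - 1)*(w - 3)
(2) = (h + 1)*(h^2 - 3*h - 4) = (h + 1)^2*(h - 4)
(3) = (k + 1)*(k^2 + 5*k + 4) = (k + 1)*(k + 4)*(k + 1)
(4) = (r)*(r^4 - 11*r^3 + 39*r^2 - 45*r) = r*(r - 3)*(r^3 - 8*r^2 + 15*r) = r^2*(r - 3)*(r^2 - 8*r + 15) = r^2*(r - 3)^2*(r - 5)
(5) = (m + 2)*(m^3 - 9*m) = m*(m + 2)*(m^2 - 9) = m*(m - 3)*(m + 2)*(m + 3)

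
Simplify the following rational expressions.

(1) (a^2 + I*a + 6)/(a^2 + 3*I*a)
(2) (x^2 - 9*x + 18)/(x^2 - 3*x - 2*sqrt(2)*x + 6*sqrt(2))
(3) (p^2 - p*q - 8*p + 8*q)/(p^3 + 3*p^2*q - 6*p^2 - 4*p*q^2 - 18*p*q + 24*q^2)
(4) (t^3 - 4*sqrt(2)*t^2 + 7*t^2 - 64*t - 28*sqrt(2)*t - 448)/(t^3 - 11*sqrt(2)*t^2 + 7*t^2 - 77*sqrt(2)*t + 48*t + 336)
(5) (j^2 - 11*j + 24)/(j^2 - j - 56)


(1) = (a - 2*I)/a
(2) = (x - 6)/(x - 2*sqrt(2))
(3) = (p - 8)/(p^2 + 4*p*q - 6*p - 24*q)
(4) = (t + 4*sqrt(2))/(t - 3*sqrt(2))
(5) = (j - 3)/(j + 7)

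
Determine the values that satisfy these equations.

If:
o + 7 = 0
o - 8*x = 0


Then:
o = -7
x = -7/8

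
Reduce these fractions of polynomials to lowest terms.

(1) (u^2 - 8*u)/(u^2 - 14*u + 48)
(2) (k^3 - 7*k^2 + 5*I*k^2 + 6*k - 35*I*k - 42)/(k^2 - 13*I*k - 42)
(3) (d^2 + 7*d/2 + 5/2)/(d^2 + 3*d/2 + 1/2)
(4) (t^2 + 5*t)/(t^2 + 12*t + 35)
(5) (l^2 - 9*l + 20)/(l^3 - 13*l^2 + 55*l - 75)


(1) = u/(u - 6)
(2) = (k^3 + k^2*(-7 + 5*I) + k*(6 - 35*I) - 42)/(k^2 - 13*I*k - 42)
(3) = (2*d + 5)/(2*d + 1)
(4) = t/(t + 7)
(5) = (l - 4)/(l^2 - 8*l + 15)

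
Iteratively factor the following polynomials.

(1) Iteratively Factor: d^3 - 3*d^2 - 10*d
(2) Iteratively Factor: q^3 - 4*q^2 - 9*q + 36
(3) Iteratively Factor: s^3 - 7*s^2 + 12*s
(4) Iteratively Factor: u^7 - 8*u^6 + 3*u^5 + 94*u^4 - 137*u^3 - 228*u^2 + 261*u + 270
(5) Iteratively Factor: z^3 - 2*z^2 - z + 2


(1) = (d)*(d^2 - 3*d - 10) = d*(d + 2)*(d - 5)
(2) = (q + 3)*(q^2 - 7*q + 12) = (q - 3)*(q + 3)*(q - 4)
(3) = (s - 3)*(s^2 - 4*s) = s*(s - 3)*(s - 4)
(4) = (u + 3)*(u^6 - 11*u^5 + 36*u^4 - 14*u^3 - 95*u^2 + 57*u + 90) = (u - 2)*(u + 3)*(u^5 - 9*u^4 + 18*u^3 + 22*u^2 - 51*u - 45) = (u - 2)*(u + 1)*(u + 3)*(u^4 - 10*u^3 + 28*u^2 - 6*u - 45) = (u - 2)*(u + 1)^2*(u + 3)*(u^3 - 11*u^2 + 39*u - 45) = (u - 3)*(u - 2)*(u + 1)^2*(u + 3)*(u^2 - 8*u + 15) = (u - 5)*(u - 3)*(u - 2)*(u + 1)^2*(u + 3)*(u - 3)
(5) = (z - 2)*(z^2 - 1) = (z - 2)*(z + 1)*(z - 1)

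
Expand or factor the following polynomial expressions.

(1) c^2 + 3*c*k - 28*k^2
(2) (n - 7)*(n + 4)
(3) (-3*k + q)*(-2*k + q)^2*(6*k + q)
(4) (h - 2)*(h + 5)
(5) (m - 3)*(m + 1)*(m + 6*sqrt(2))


(1) = (c - 4*k)*(c + 7*k)
(2) = n^2 - 3*n - 28
(3) = -72*k^4 + 84*k^3*q - 26*k^2*q^2 - k*q^3 + q^4
(4) = h^2 + 3*h - 10
(5) = m^3 - 2*m^2 + 6*sqrt(2)*m^2 - 12*sqrt(2)*m - 3*m - 18*sqrt(2)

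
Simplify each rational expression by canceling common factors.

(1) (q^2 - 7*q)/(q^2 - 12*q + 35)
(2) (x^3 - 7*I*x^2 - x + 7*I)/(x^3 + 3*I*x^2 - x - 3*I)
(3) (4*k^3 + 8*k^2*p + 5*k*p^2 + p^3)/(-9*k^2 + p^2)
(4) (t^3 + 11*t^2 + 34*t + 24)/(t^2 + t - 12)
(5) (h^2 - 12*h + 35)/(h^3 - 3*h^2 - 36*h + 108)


(1) = q/(q - 5)
(2) = (x - 7*I)/(x + 3*I)
(3) = (4*k^3 + 8*k^2*p + 5*k*p^2 + p^3)/(-9*k^2 + p^2)
(4) = (t^2 + 7*t + 6)/(t - 3)
(5) = (h^2 - 12*h + 35)/(h^3 - 3*h^2 - 36*h + 108)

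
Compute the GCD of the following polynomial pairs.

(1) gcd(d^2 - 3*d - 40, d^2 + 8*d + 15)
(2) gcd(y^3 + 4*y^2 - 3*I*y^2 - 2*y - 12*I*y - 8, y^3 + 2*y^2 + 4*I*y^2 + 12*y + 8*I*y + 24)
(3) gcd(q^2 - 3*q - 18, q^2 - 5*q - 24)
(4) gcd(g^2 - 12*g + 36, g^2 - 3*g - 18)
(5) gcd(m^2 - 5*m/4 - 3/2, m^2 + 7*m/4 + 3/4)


(1) = d + 5
(2) = y - 2*I
(3) = gcd((q - 6)*(q + 3), (q - 8)*(q + 3)) = q + 3
(4) = gcd((g - 6)^2, (g - 6)*(g + 3)) = g - 6
(5) = gcd((m - 2)*(m + 3/4), (m + 3/4)*(m + 1)) = m + 3/4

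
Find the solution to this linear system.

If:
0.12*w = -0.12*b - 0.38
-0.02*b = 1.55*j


Then:
b = -w - 3.16666666666667
j = 0.0129032258064516*w + 0.0408602150537634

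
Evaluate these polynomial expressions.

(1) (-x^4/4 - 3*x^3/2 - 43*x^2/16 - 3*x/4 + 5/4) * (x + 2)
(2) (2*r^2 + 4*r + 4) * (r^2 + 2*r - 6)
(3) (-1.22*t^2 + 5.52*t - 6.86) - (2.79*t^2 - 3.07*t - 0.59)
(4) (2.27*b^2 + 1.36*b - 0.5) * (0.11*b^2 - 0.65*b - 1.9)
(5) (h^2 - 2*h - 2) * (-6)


(1) = -x^5/4 - 2*x^4 - 91*x^3/16 - 49*x^2/8 - x/4 + 5/2
(2) = 2*r^4 + 8*r^3 - 16*r - 24
(3) = -4.01*t^2 + 8.59*t - 6.27
(4) = 0.2497*b^4 - 1.3259*b^3 - 5.252*b^2 - 2.259*b + 0.95
(5) = -6*h^2 + 12*h + 12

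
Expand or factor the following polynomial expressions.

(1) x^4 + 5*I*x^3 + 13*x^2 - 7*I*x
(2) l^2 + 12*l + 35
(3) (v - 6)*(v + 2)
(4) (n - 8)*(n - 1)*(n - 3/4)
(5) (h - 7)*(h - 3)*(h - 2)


(1) = x*(x - I)^2*(x + 7*I)
(2) = (l + 5)*(l + 7)
(3) = v^2 - 4*v - 12
(4) = n^3 - 39*n^2/4 + 59*n/4 - 6
(5) = h^3 - 12*h^2 + 41*h - 42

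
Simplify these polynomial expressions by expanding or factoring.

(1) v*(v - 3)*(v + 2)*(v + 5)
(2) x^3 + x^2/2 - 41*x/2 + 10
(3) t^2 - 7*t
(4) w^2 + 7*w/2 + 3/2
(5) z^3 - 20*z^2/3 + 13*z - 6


(1) = v^4 + 4*v^3 - 11*v^2 - 30*v
(2) = (x - 4)*(x - 1/2)*(x + 5)
(3) = t*(t - 7)
(4) = (w + 1/2)*(w + 3)
(5) = (z - 3)^2*(z - 2/3)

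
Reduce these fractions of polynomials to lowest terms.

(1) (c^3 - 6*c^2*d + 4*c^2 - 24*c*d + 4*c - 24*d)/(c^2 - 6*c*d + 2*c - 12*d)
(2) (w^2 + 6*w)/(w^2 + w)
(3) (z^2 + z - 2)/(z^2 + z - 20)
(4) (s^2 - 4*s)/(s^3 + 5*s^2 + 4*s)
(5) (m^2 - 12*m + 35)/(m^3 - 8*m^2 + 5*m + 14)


(1) = c + 2
(2) = (w + 6)/(w + 1)
(3) = (z^2 + z - 2)/(z^2 + z - 20)
(4) = (s - 4)/(s^2 + 5*s + 4)
(5) = (m - 5)/(m^2 - m - 2)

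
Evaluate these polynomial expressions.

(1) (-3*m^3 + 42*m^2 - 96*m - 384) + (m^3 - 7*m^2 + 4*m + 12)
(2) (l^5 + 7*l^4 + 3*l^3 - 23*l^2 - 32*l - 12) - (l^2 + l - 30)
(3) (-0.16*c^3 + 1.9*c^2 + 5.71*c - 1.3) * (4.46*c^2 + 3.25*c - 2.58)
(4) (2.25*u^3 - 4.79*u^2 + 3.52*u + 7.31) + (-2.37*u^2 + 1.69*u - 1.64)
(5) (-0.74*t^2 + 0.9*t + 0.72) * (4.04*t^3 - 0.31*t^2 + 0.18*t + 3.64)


(1) = -2*m^3 + 35*m^2 - 92*m - 372
(2) = l^5 + 7*l^4 + 3*l^3 - 24*l^2 - 33*l + 18
(3) = -0.7136*c^5 + 7.954*c^4 + 32.0544*c^3 + 7.8575*c^2 - 18.9568*c + 3.354
(4) = 2.25*u^3 - 7.16*u^2 + 5.21*u + 5.67
(5) = -2.9896*t^5 + 3.8654*t^4 + 2.4966*t^3 - 2.7548*t^2 + 3.4056*t + 2.6208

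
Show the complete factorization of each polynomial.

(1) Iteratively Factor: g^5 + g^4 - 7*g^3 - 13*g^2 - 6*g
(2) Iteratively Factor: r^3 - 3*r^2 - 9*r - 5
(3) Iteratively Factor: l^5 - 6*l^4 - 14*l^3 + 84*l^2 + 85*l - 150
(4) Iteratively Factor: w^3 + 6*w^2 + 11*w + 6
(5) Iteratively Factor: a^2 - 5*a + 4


(1) = (g + 2)*(g^4 - g^3 - 5*g^2 - 3*g) = (g + 1)*(g + 2)*(g^3 - 2*g^2 - 3*g) = g*(g + 1)*(g + 2)*(g^2 - 2*g - 3) = g*(g + 1)^2*(g + 2)*(g - 3)
(2) = (r + 1)*(r^2 - 4*r - 5) = (r - 5)*(r + 1)*(r + 1)
(3) = (l - 1)*(l^4 - 5*l^3 - 19*l^2 + 65*l + 150) = (l - 1)*(l + 2)*(l^3 - 7*l^2 - 5*l + 75) = (l - 5)*(l - 1)*(l + 2)*(l^2 - 2*l - 15) = (l - 5)*(l - 1)*(l + 2)*(l + 3)*(l - 5)
(4) = (w + 1)*(w^2 + 5*w + 6) = (w + 1)*(w + 3)*(w + 2)
(5) = (a - 1)*(a - 4)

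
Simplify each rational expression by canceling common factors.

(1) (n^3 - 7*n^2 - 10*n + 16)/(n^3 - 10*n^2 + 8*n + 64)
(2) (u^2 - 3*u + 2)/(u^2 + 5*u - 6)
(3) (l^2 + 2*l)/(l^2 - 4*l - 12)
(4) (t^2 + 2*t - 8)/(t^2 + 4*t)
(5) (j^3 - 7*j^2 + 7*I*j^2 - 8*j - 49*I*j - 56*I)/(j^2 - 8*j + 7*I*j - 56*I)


(1) = (n - 1)/(n - 4)
(2) = (u - 2)/(u + 6)
(3) = l/(l - 6)
(4) = (t - 2)/t
(5) = j + 1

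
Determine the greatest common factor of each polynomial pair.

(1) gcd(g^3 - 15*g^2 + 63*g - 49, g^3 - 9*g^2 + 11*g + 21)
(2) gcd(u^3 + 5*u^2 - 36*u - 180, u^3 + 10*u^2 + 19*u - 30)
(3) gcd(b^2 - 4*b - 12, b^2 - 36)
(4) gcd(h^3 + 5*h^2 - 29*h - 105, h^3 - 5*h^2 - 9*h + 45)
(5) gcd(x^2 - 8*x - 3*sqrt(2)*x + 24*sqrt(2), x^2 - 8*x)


(1) = gcd((g - 7)^2*(g - 1), (g - 7)*(g - 3)*(g + 1)) = g - 7
(2) = u^2 + 11*u + 30
(3) = b - 6
(4) = gcd((h - 5)*(h + 3)*(h + 7), (h - 5)*(h - 3)*(h + 3)) = h^2 - 2*h - 15
(5) = x - 8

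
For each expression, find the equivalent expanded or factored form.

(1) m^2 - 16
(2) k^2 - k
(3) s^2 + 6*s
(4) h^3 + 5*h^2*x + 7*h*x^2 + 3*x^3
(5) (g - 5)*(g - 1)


(1) = (m - 4)*(m + 4)
(2) = k*(k - 1)
(3) = s*(s + 6)
(4) = (h + x)^2*(h + 3*x)
(5) = g^2 - 6*g + 5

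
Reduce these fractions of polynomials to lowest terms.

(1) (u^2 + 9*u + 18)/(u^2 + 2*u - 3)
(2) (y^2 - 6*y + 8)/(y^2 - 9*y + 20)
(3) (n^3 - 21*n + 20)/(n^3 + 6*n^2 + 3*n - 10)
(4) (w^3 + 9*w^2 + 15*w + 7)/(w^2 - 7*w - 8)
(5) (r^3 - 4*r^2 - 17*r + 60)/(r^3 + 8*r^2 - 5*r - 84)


(1) = (u + 6)/(u - 1)
(2) = (y - 2)/(y - 5)
(3) = (n - 4)/(n + 2)
(4) = (w^2 + 8*w + 7)/(w - 8)
(5) = (r - 5)/(r + 7)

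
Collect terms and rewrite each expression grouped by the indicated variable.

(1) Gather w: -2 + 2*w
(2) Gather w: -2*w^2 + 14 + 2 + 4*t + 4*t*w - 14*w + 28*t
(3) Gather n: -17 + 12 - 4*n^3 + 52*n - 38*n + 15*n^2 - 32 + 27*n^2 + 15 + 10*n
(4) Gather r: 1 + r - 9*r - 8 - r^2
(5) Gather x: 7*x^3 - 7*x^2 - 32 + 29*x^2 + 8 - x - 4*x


(1) = 2*w - 2
(2) = 32*t - 2*w^2 + w*(4*t - 14) + 16
(3) = -4*n^3 + 42*n^2 + 24*n - 22
(4) = -r^2 - 8*r - 7
(5) = 7*x^3 + 22*x^2 - 5*x - 24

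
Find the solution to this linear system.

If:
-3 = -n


Then:
n = 3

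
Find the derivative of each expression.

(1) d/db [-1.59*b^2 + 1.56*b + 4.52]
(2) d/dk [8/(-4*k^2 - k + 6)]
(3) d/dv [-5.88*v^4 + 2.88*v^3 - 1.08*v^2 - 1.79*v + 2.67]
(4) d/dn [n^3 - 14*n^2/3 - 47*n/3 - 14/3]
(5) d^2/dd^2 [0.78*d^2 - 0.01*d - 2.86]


(1) = 1.56 - 3.18*b
(2) = 8*(8*k + 1)/(4*k^2 + k - 6)^2
(3) = -23.52*v^3 + 8.64*v^2 - 2.16*v - 1.79
(4) = 3*n^2 - 28*n/3 - 47/3
(5) = 1.56000000000000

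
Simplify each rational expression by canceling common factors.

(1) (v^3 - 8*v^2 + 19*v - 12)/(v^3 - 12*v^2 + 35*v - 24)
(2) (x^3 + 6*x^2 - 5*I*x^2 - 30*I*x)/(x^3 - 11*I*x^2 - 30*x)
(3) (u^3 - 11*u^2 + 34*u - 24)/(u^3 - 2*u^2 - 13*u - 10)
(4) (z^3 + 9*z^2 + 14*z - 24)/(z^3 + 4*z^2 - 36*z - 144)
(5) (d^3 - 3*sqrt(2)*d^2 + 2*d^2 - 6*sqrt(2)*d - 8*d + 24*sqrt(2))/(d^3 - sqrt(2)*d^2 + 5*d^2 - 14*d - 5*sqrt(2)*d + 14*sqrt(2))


(1) = (v - 4)/(v - 8)
(2) = (x + 6)/(x - 6*I)
(3) = (u^3 - 11*u^2 + 34*u - 24)/(u^3 - 2*u^2 - 13*u - 10)
(4) = (z - 1)/(z - 6)
(5) = (d^2 + d*(4 - 3*sqrt(2)) - 12*sqrt(2))/(d^2 + d*(7 - sqrt(2)) - 7*sqrt(2))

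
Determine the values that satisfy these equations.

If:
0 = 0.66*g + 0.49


Then:
g = -0.74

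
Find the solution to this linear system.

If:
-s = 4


Then:
s = -4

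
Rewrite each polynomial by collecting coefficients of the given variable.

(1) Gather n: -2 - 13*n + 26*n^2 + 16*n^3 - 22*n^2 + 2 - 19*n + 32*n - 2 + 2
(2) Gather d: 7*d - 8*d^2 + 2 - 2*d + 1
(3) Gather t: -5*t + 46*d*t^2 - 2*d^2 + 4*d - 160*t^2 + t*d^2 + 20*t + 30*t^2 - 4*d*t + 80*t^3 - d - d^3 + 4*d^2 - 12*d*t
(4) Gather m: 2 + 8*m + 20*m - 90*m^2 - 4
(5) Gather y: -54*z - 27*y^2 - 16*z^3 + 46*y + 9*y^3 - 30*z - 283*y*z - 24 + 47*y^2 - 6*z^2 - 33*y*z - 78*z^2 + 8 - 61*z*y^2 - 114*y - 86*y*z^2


(1) = 16*n^3 + 4*n^2
(2) = -8*d^2 + 5*d + 3
(3) = -d^3 + 2*d^2 + 3*d + 80*t^3 + t^2*(46*d - 130) + t*(d^2 - 16*d + 15)
(4) = -90*m^2 + 28*m - 2
(5) = 9*y^3 + y^2*(20 - 61*z) + y*(-86*z^2 - 316*z - 68) - 16*z^3 - 84*z^2 - 84*z - 16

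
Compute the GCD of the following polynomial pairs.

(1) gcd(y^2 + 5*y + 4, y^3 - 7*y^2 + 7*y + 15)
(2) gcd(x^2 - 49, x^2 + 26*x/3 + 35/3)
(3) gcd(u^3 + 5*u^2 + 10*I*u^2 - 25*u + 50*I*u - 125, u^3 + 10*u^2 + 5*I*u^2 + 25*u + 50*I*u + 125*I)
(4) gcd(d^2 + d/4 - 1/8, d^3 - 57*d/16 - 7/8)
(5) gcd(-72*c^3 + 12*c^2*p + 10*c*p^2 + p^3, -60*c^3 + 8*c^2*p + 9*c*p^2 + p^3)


(1) = gcd((y + 1)*(y + 4), (y - 5)*(y - 3)*(y + 1)) = y + 1
(2) = x + 7
(3) = u^2 + u*(5 + 5*I) + 25*I
(4) = 1
(5) = gcd((-2*c + p)*(6*c + p)^2, (-2*c + p)*(5*c + p)*(6*c + p)) = -12*c^2 + 4*c*p + p^2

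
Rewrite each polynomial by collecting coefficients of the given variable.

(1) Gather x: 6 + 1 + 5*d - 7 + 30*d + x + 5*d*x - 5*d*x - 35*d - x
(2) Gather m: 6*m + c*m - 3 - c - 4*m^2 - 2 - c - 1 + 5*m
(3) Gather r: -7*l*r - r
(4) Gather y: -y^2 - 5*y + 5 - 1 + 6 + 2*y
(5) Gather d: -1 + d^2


(1) = 0
(2) = -2*c - 4*m^2 + m*(c + 11) - 6
(3) = r*(-7*l - 1)
(4) = -y^2 - 3*y + 10
(5) = d^2 - 1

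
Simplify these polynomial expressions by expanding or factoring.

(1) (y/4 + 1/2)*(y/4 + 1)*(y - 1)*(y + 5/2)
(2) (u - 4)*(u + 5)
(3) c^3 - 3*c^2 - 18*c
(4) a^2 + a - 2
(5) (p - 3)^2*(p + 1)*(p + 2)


(1) = y^4/16 + 15*y^3/32 + 29*y^2/32 - 3*y/16 - 5/4
(2) = u^2 + u - 20
(3) = c*(c - 6)*(c + 3)
(4) = (a - 1)*(a + 2)
(5) = p^4 - 3*p^3 - 7*p^2 + 15*p + 18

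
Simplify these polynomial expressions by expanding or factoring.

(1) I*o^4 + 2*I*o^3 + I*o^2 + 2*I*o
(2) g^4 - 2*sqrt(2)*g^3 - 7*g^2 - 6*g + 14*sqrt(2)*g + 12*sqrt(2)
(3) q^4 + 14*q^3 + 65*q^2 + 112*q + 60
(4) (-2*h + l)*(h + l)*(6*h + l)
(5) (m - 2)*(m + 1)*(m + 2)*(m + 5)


(1) = o*(o + 2)*(o + I)*(I*o + 1)
(2) = (g - 3)*(g + 1)*(g + 2)*(g - 2*sqrt(2))
(3) = (q + 1)*(q + 2)*(q + 5)*(q + 6)
(4) = -12*h^3 - 8*h^2*l + 5*h*l^2 + l^3
(5) = m^4 + 6*m^3 + m^2 - 24*m - 20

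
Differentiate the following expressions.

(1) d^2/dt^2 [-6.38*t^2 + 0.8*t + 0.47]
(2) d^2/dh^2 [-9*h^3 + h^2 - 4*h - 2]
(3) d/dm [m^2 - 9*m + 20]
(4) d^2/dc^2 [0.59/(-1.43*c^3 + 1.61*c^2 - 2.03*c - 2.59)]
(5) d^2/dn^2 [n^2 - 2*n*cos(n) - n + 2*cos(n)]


(1) = -12.7600000000000
(2) = 2 - 54*h
(3) = 2*m - 9
(4) = ((5.0622*c - 1.8998)*(1.43*c^3 - 1.61*c^2 + 2.03*c + 2.59) - 0.59*(4.29*c^2 - 3.22*c + 2.03)*(8.58*c^2 - 6.44*c + 4.06))/(1.43*c^3 - 1.61*c^2 + 2.03*c + 2.59)^3
(5) = 2*n*cos(n) + 4*sin(n) - 2*cos(n) + 2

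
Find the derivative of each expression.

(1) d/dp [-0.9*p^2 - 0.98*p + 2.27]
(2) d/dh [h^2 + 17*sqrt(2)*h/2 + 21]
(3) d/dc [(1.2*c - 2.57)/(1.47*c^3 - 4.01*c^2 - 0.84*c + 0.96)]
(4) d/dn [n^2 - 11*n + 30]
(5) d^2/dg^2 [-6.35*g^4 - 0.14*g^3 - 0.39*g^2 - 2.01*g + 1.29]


(1) = -1.8*p - 0.98
(2) = 2*h + 17*sqrt(2)/2
(3) = (-3.528*c^3 + 16.1457*c^2 - 20.6114*c - 1.0068)/(2.1609*c^6 - 11.7894*c^5 + 13.6105*c^4 + 9.5592*c^3 - 6.9936*c^2 - 1.6128*c + 0.9216)
(4) = 2*n - 11
(5) = -76.2*g^2 - 0.84*g - 0.78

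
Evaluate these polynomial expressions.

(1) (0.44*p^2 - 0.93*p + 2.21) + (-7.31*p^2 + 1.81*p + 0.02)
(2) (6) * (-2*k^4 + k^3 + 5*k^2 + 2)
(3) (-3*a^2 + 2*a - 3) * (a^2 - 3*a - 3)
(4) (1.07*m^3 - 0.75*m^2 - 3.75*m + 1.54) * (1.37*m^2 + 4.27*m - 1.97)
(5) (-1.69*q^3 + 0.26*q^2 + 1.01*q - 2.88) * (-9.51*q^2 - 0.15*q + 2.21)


(1) = -6.87*p^2 + 0.88*p + 2.23
(2) = -12*k^4 + 6*k^3 + 30*k^2 + 12
(3) = -3*a^4 + 11*a^3 + 3*a + 9
(4) = 1.4659*m^5 + 3.5414*m^4 - 10.4479*m^3 - 12.4252*m^2 + 13.9633*m - 3.0338
(5) = 16.0719*q^5 - 2.2191*q^4 - 13.379*q^3 + 27.8119*q^2 + 2.6641*q - 6.3648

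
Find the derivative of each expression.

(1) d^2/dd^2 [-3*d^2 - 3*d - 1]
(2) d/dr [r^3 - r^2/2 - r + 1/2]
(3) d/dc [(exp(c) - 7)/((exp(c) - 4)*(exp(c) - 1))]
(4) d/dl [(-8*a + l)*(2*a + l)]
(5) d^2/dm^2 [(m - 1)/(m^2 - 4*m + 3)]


(1) = -6
(2) = 3*r^2 - r - 1
(3) = (-exp(2*c) + 14*exp(c) - 31)*exp(c)/(exp(4*c) - 10*exp(3*c) + 33*exp(2*c) - 40*exp(c) + 16)
(4) = -6*a + 2*l
(5) = 2/(m^3 - 9*m^2 + 27*m - 27)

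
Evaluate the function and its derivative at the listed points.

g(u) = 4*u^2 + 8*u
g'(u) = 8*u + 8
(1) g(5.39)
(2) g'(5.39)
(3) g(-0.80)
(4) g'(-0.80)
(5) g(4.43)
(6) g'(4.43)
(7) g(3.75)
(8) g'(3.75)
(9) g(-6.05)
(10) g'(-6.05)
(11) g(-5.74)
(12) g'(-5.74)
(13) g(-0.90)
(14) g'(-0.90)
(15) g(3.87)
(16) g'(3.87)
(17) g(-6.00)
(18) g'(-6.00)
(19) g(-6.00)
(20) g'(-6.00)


(1) = 159.33
(2) = 51.12
(3) = -3.84
(4) = 1.60
(5) = 113.94
(6) = 43.44
(7) = 86.25
(8) = 38.00
(9) = 98.01
(10) = -40.40
(11) = 85.87
(12) = -37.92
(13) = -3.96
(14) = 0.80
(15) = 90.87
(16) = 38.96
(17) = 96.00
(18) = -40.00
(19) = 96.00
(20) = -40.00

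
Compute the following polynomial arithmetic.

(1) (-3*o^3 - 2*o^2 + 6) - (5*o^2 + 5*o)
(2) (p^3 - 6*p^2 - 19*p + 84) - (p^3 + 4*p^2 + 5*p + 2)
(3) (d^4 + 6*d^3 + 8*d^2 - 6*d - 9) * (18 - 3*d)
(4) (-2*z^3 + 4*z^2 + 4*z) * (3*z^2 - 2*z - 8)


(1) = -3*o^3 - 7*o^2 - 5*o + 6
(2) = -10*p^2 - 24*p + 82
(3) = -3*d^5 + 84*d^3 + 162*d^2 - 81*d - 162
(4) = -6*z^5 + 16*z^4 + 20*z^3 - 40*z^2 - 32*z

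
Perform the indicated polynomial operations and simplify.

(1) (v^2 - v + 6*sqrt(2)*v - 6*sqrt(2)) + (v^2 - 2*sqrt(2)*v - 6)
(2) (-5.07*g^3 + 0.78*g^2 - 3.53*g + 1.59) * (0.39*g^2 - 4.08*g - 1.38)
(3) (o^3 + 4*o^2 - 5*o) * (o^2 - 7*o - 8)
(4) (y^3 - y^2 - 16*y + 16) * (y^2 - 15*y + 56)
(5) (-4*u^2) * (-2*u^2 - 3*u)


(1) = 2*v^2 - v + 4*sqrt(2)*v - 6*sqrt(2) - 6
(2) = -1.9773*g^5 + 20.9898*g^4 + 2.4375*g^3 + 13.9461*g^2 - 1.6158*g - 2.1942
(3) = o^5 - 3*o^4 - 41*o^3 + 3*o^2 + 40*o
(4) = y^5 - 16*y^4 + 55*y^3 + 200*y^2 - 1136*y + 896
(5) = 8*u^4 + 12*u^3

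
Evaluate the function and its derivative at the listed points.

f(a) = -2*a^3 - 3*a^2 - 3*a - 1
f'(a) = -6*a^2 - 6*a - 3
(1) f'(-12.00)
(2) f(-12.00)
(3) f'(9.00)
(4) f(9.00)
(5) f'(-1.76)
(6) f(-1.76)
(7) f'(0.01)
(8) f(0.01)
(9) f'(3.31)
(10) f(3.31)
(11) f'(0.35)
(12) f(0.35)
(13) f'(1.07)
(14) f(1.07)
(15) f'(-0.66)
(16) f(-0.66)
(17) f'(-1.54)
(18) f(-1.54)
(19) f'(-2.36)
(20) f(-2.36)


(1) = -795.00
(2) = 3059.00
(3) = -543.00
(4) = -1729.00
(5) = -11.03
(6) = 5.89
(7) = -3.06
(8) = -1.03
(9) = -88.60
(10) = -116.33
(11) = -5.83
(12) = -2.50
(13) = -16.29
(14) = -10.09
(15) = -1.65
(16) = 0.25
(17) = -7.99
(18) = 3.81
(19) = -22.26
(20) = 15.66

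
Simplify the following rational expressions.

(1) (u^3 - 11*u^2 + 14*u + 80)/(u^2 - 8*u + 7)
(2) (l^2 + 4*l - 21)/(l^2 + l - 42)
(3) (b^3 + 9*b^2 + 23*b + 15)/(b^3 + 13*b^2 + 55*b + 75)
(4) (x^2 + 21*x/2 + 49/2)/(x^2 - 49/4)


(1) = (u^3 - 11*u^2 + 14*u + 80)/(u^2 - 8*u + 7)
(2) = (l - 3)/(l - 6)
(3) = (b + 1)/(b + 5)
(4) = (2*x + 14)/(2*x - 7)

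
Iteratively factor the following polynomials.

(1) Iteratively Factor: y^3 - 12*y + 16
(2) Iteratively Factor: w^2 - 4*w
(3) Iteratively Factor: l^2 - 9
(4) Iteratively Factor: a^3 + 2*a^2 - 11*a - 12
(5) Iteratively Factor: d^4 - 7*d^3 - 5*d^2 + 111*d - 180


(1) = (y + 4)*(y^2 - 4*y + 4) = (y - 2)*(y + 4)*(y - 2)
(2) = (w)*(w - 4)
(3) = (l + 3)*(l - 3)
(4) = (a + 1)*(a^2 + a - 12) = (a - 3)*(a + 1)*(a + 4)
(5) = (d + 4)*(d^3 - 11*d^2 + 39*d - 45) = (d - 3)*(d + 4)*(d^2 - 8*d + 15) = (d - 5)*(d - 3)*(d + 4)*(d - 3)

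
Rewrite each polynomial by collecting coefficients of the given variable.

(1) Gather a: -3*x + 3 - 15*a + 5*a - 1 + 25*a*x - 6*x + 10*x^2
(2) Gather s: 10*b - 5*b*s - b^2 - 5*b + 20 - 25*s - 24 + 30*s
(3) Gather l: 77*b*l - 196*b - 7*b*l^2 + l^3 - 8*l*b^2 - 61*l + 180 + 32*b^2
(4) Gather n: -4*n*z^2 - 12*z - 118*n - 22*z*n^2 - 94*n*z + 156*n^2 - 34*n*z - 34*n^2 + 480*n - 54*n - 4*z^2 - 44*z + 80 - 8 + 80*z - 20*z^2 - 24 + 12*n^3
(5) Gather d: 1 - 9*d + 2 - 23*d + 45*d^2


(1) = a*(25*x - 10) + 10*x^2 - 9*x + 2
(2) = -b^2 + 5*b + s*(5 - 5*b) - 4
(3) = 32*b^2 - 7*b*l^2 - 196*b + l^3 + l*(-8*b^2 + 77*b - 61) + 180
(4) = 12*n^3 + n^2*(122 - 22*z) + n*(-4*z^2 - 128*z + 308) - 24*z^2 + 24*z + 48
(5) = 45*d^2 - 32*d + 3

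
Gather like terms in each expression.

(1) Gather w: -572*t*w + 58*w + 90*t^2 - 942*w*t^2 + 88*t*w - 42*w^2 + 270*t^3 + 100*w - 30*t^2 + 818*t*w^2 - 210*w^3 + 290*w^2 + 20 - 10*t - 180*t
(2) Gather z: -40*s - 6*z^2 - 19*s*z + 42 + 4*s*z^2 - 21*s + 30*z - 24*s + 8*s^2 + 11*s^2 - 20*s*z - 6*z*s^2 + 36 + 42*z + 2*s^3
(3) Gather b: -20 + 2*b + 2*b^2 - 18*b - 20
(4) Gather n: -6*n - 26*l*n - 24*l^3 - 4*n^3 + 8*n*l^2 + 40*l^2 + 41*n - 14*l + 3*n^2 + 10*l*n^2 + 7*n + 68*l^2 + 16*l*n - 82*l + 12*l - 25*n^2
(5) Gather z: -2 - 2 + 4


(1) = 270*t^3 + 60*t^2 - 190*t - 210*w^3 + w^2*(818*t + 248) + w*(-942*t^2 - 484*t + 158) + 20
(2) = 2*s^3 + 19*s^2 - 85*s + z^2*(4*s - 6) + z*(-6*s^2 - 39*s + 72) + 78
(3) = 2*b^2 - 16*b - 40
(4) = -24*l^3 + 108*l^2 - 84*l - 4*n^3 + n^2*(10*l - 22) + n*(8*l^2 - 10*l + 42)
(5) = 0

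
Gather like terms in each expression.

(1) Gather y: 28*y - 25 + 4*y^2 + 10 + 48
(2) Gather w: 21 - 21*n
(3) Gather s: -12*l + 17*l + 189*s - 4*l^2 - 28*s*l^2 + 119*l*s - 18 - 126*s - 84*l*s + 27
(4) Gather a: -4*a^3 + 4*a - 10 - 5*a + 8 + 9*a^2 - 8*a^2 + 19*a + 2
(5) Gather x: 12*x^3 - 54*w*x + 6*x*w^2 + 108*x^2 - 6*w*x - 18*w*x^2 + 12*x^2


(1) = 4*y^2 + 28*y + 33
(2) = 21 - 21*n
(3) = -4*l^2 + 5*l + s*(-28*l^2 + 35*l + 63) + 9
(4) = -4*a^3 + a^2 + 18*a
(5) = 12*x^3 + x^2*(120 - 18*w) + x*(6*w^2 - 60*w)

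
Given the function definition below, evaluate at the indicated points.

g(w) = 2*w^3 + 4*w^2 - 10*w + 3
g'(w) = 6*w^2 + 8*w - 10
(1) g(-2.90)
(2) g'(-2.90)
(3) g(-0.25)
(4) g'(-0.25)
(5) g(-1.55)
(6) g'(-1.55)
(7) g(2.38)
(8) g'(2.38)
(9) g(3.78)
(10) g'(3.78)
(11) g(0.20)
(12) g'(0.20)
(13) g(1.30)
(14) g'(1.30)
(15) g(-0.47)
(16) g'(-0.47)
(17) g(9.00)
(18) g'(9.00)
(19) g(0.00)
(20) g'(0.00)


(1) = 16.86
(2) = 17.26
(3) = 5.72
(4) = -11.62
(5) = 20.66
(6) = -7.98
(7) = 28.82
(8) = 43.03
(9) = 130.37
(10) = 105.97
(11) = 1.18
(12) = -8.16
(13) = 1.15
(14) = 10.54
(15) = 8.38
(16) = -12.43
(17) = 1695.00
(18) = 548.00
(19) = 3.00
(20) = -10.00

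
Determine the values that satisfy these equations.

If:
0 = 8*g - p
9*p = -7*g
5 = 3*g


Then:
No Solution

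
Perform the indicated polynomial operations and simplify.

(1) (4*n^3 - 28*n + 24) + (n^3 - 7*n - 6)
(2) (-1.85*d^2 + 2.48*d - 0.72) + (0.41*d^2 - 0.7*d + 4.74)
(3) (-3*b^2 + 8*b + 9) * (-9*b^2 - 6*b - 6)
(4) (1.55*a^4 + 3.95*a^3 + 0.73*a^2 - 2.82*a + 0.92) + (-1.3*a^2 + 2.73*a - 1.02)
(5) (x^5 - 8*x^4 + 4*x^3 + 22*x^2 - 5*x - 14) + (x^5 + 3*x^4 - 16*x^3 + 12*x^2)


(1) = 5*n^3 - 35*n + 18
(2) = -1.44*d^2 + 1.78*d + 4.02
(3) = 27*b^4 - 54*b^3 - 111*b^2 - 102*b - 54
(4) = 1.55*a^4 + 3.95*a^3 - 0.57*a^2 - 0.09*a - 0.1
(5) = 2*x^5 - 5*x^4 - 12*x^3 + 34*x^2 - 5*x - 14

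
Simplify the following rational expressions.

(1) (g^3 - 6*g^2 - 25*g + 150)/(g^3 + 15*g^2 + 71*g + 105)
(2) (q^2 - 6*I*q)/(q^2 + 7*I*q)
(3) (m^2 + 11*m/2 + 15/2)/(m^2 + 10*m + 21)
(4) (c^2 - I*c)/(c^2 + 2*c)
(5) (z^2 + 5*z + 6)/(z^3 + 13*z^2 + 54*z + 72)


(1) = (g^2 - 11*g + 30)/(g^2 + 10*g + 21)
(2) = (q - 6*I)/(q + 7*I)
(3) = (2*m + 5)/(2*m + 14)
(4) = (c - I)/(c + 2)
(5) = (z + 2)/(z^2 + 10*z + 24)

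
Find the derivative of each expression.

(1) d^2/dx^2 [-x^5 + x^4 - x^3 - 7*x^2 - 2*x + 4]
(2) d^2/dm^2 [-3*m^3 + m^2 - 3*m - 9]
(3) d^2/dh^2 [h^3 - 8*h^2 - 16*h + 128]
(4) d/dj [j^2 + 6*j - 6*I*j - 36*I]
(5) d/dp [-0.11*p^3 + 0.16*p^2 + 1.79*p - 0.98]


(1) = -20*x^3 + 12*x^2 - 6*x - 14
(2) = 2 - 18*m
(3) = 6*h - 16
(4) = 2*j + 6 - 6*I
(5) = -0.33*p^2 + 0.32*p + 1.79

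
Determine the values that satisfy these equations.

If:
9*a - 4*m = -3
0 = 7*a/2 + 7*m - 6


Then:
a = 3/77
m = 129/154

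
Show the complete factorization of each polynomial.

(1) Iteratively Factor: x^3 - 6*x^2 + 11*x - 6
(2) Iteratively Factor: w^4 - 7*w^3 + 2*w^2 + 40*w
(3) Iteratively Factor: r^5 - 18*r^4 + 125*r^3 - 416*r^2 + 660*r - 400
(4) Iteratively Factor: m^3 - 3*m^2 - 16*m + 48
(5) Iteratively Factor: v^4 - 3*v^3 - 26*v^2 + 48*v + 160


(1) = (x - 3)*(x^2 - 3*x + 2) = (x - 3)*(x - 1)*(x - 2)
(2) = (w + 2)*(w^3 - 9*w^2 + 20*w) = (w - 5)*(w + 2)*(w^2 - 4*w) = w*(w - 5)*(w + 2)*(w - 4)
(3) = (r - 4)*(r^4 - 14*r^3 + 69*r^2 - 140*r + 100) = (r - 5)*(r - 4)*(r^3 - 9*r^2 + 24*r - 20) = (r - 5)*(r - 4)*(r - 2)*(r^2 - 7*r + 10) = (r - 5)^2*(r - 4)*(r - 2)*(r - 2)
(4) = (m + 4)*(m^2 - 7*m + 12) = (m - 3)*(m + 4)*(m - 4)
(5) = (v - 4)*(v^3 + v^2 - 22*v - 40) = (v - 4)*(v + 2)*(v^2 - v - 20) = (v - 4)*(v + 2)*(v + 4)*(v - 5)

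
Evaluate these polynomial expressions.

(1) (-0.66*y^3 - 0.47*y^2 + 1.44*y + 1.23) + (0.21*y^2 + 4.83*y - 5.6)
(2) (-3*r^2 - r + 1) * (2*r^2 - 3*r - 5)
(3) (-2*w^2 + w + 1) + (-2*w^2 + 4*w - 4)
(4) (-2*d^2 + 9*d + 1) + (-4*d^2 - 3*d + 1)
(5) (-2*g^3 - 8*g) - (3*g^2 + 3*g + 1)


(1) = -0.66*y^3 - 0.26*y^2 + 6.27*y - 4.37
(2) = -6*r^4 + 7*r^3 + 20*r^2 + 2*r - 5
(3) = -4*w^2 + 5*w - 3
(4) = -6*d^2 + 6*d + 2
(5) = -2*g^3 - 3*g^2 - 11*g - 1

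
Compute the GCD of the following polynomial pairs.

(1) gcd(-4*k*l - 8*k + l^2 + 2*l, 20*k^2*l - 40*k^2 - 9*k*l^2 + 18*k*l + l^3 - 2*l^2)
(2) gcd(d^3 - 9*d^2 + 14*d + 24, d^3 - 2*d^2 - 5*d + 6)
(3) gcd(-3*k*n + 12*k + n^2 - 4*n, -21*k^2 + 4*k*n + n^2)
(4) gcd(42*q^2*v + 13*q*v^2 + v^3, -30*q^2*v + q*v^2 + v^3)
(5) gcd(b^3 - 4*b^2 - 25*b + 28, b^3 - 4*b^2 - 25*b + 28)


(1) = 4*k - l
(2) = gcd((d - 6)*(d - 4)*(d + 1), (d - 3)*(d - 1)*(d + 2)) = 1
(3) = 3*k - n
(4) = gcd(v*(6*q + v)*(7*q + v), v*(-5*q + v)*(6*q + v)) = 6*q*v + v^2
(5) = b^3 - 4*b^2 - 25*b + 28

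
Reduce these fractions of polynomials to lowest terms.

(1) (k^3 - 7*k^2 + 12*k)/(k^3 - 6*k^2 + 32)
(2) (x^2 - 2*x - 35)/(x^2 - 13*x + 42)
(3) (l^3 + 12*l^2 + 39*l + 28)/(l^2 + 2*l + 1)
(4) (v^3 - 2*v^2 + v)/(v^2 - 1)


(1) = (k^2 - 3*k)/(k^2 - 2*k - 8)
(2) = (x + 5)/(x - 6)
(3) = (l^2 + 11*l + 28)/(l + 1)
(4) = (v^2 - v)/(v + 1)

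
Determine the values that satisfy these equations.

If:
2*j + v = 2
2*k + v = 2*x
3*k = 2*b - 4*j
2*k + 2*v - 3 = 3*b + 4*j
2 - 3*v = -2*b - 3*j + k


Then:
b = -97/9
j = 16/9
k = -86/9
v = -14/9
x = -31/3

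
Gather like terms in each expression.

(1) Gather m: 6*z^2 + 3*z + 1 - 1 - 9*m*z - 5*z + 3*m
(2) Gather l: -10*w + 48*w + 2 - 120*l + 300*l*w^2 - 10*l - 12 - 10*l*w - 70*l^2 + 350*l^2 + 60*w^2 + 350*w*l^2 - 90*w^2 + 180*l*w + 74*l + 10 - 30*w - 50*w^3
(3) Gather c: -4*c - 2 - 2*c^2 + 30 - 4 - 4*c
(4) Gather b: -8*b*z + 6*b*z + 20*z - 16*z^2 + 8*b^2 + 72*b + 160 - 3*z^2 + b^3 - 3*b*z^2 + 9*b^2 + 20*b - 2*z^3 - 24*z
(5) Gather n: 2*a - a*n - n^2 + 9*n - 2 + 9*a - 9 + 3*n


(1) = m*(3 - 9*z) + 6*z^2 - 2*z
(2) = l^2*(350*w + 280) + l*(300*w^2 + 170*w - 56) - 50*w^3 - 30*w^2 + 8*w
(3) = -2*c^2 - 8*c + 24
(4) = b^3 + 17*b^2 + b*(-3*z^2 - 2*z + 92) - 2*z^3 - 19*z^2 - 4*z + 160
(5) = 11*a - n^2 + n*(12 - a) - 11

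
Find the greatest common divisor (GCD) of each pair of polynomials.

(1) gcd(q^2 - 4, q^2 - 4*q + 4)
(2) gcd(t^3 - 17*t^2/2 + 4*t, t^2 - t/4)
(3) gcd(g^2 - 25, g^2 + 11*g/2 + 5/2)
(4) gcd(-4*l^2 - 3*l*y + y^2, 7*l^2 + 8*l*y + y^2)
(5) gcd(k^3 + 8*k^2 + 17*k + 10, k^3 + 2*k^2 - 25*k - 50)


(1) = gcd((q - 2)*(q + 2), (q - 2)^2) = q - 2
(2) = t
(3) = g + 5
(4) = l + y
(5) = k^2 + 7*k + 10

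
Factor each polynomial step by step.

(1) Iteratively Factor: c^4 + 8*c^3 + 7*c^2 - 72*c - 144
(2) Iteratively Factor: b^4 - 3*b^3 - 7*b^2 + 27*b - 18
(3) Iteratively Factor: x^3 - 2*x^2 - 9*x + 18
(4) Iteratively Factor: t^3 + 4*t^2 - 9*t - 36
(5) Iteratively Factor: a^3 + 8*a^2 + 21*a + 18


(1) = (c + 3)*(c^3 + 5*c^2 - 8*c - 48) = (c + 3)*(c + 4)*(c^2 + c - 12) = (c - 3)*(c + 3)*(c + 4)*(c + 4)
(2) = (b - 3)*(b^3 - 7*b + 6) = (b - 3)*(b - 1)*(b^2 + b - 6) = (b - 3)*(b - 2)*(b - 1)*(b + 3)
(3) = (x - 3)*(x^2 + x - 6) = (x - 3)*(x - 2)*(x + 3)
(4) = (t + 4)*(t^2 - 9) = (t - 3)*(t + 4)*(t + 3)
(5) = (a + 3)*(a^2 + 5*a + 6) = (a + 3)^2*(a + 2)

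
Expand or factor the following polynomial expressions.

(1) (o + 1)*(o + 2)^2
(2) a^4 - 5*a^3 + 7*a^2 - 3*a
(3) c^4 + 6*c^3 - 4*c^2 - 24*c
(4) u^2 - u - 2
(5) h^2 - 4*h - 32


(1) = o^3 + 5*o^2 + 8*o + 4
(2) = a*(a - 3)*(a - 1)^2
(3) = c*(c - 2)*(c + 2)*(c + 6)
(4) = (u - 2)*(u + 1)
(5) = (h - 8)*(h + 4)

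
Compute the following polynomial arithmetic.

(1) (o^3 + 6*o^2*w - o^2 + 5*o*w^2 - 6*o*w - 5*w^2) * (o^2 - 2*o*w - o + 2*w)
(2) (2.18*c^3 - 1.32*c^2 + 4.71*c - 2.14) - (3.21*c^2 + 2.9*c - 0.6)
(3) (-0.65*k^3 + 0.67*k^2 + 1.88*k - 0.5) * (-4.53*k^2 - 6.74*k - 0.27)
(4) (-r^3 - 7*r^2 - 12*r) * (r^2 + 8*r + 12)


(1) = o^5 + 4*o^4*w - 2*o^4 - 7*o^3*w^2 - 8*o^3*w + o^3 - 10*o^2*w^3 + 14*o^2*w^2 + 4*o^2*w + 20*o*w^3 - 7*o*w^2 - 10*w^3
(2) = 2.18*c^3 - 4.53*c^2 + 1.81*c - 1.54
(3) = 2.9445*k^5 + 1.3459*k^4 - 12.8567*k^3 - 10.5871*k^2 + 2.8624*k + 0.135
(4) = -r^5 - 15*r^4 - 80*r^3 - 180*r^2 - 144*r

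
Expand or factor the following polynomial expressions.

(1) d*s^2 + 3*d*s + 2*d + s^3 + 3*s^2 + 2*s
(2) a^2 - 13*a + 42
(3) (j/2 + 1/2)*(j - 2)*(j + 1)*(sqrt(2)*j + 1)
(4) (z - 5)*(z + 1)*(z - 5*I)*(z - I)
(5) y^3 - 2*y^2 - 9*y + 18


(1) = (d + s)*(s + 1)*(s + 2)
(2) = (a - 7)*(a - 6)
(3) = sqrt(2)*j^4/2 + j^3/2 - 3*sqrt(2)*j^2/2 - 3*j/2 - sqrt(2)*j - 1
(4) = z^4 - 4*z^3 - 6*I*z^3 - 10*z^2 + 24*I*z^2 + 20*z + 30*I*z + 25
(5) = (y - 3)*(y - 2)*(y + 3)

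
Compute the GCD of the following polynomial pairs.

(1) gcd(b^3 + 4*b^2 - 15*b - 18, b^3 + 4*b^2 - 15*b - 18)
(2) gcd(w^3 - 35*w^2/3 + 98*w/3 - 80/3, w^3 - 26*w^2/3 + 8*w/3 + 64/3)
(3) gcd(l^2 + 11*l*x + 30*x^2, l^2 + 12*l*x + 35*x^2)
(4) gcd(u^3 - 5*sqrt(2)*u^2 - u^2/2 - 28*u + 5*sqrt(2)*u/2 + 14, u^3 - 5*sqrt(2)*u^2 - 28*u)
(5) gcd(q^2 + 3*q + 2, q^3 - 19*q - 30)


(1) = b^3 + 4*b^2 - 15*b - 18
(2) = gcd((w - 8)*(w - 2)*(w - 5/3), (w - 8)*(w - 2)*(w + 4/3)) = w^2 - 10*w + 16
(3) = l + 5*x
(4) = u^2 - 5*sqrt(2)*u - 28
(5) = gcd((q + 1)*(q + 2), (q - 5)*(q + 2)*(q + 3)) = q + 2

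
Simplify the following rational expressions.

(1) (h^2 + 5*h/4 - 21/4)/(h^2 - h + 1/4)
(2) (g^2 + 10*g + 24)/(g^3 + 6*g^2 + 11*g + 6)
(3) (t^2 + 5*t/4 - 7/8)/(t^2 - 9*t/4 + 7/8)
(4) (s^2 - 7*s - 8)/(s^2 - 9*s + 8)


(1) = (4*h^2 + 5*h - 21)/(4*h^2 - 4*h + 1)
(2) = (g^2 + 10*g + 24)/(g^3 + 6*g^2 + 11*g + 6)
(3) = (4*t + 7)/(4*t - 7)
(4) = (s + 1)/(s - 1)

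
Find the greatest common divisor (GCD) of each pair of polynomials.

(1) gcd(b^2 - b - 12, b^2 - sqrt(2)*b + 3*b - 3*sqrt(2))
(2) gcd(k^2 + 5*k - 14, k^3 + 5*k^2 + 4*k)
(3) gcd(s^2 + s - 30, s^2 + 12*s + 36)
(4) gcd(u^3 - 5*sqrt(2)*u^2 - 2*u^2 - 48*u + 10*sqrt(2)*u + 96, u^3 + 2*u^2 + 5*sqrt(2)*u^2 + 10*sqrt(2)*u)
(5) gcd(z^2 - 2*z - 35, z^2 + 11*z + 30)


(1) = b + 3
(2) = gcd((k - 2)*(k + 7), k*(k + 1)*(k + 4)) = 1
(3) = s + 6
(4) = gcd((u - 2)*(u - 8*sqrt(2))*(u + 3*sqrt(2)), u*(u + 2)*(u + 5*sqrt(2))) = 1
(5) = z + 5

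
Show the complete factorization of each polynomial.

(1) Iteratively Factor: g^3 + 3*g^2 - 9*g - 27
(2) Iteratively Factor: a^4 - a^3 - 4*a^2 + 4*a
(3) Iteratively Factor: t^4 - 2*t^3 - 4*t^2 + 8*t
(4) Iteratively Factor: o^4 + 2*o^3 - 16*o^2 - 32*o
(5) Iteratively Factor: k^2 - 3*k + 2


(1) = (g + 3)*(g^2 - 9) = (g - 3)*(g + 3)*(g + 3)
(2) = (a - 1)*(a^3 - 4*a) = a*(a - 1)*(a^2 - 4) = a*(a - 1)*(a + 2)*(a - 2)
(3) = (t - 2)*(t^3 - 4*t) = t*(t - 2)*(t^2 - 4) = t*(t - 2)*(t + 2)*(t - 2)
(4) = (o + 4)*(o^3 - 2*o^2 - 8*o) = o*(o + 4)*(o^2 - 2*o - 8) = o*(o - 4)*(o + 4)*(o + 2)
(5) = (k - 1)*(k - 2)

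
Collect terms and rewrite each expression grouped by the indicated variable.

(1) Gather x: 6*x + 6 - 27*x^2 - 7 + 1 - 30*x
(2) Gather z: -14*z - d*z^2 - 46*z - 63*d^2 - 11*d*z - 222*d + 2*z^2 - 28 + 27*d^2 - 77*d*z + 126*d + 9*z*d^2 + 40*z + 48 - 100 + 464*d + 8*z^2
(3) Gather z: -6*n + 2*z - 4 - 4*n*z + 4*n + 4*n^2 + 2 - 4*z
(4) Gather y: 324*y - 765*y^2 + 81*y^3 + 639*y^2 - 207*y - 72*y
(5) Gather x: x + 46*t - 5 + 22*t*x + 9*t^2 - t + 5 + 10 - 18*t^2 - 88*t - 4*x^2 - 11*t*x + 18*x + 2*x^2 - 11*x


(1) = -27*x^2 - 24*x
(2) = -36*d^2 + 368*d + z^2*(10 - d) + z*(9*d^2 - 88*d - 20) - 80
(3) = 4*n^2 - 2*n + z*(-4*n - 2) - 2
(4) = 81*y^3 - 126*y^2 + 45*y
(5) = -9*t^2 - 43*t - 2*x^2 + x*(11*t + 8) + 10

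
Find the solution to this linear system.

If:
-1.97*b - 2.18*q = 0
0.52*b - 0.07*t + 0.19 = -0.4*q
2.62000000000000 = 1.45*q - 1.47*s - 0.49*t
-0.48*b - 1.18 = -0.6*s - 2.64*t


Then:
b = -0.97
q = 0.88
s = -1.09
t = 0.52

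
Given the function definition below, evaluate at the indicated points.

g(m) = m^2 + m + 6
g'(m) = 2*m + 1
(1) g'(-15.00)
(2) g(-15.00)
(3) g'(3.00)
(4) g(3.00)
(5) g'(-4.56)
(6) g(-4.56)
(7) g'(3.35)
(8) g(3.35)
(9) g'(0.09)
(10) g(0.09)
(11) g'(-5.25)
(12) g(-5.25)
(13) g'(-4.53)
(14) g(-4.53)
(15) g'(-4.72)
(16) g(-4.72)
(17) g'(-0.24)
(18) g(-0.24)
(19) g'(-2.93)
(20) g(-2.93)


(1) = -29.00
(2) = 216.00
(3) = 7.00
(4) = 18.00
(5) = -8.12
(6) = 22.23
(7) = 7.70
(8) = 20.57
(9) = 1.18
(10) = 6.10
(11) = -9.50
(12) = 28.31
(13) = -8.06
(14) = 21.99
(15) = -8.44
(16) = 23.56
(17) = 0.52
(18) = 5.82
(19) = -4.86
(20) = 11.65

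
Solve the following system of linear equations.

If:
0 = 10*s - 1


Then:
s = 1/10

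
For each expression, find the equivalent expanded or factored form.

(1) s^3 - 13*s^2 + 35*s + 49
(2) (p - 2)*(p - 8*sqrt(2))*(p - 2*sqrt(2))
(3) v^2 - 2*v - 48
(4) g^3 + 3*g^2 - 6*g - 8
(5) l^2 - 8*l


(1) = (s - 7)^2*(s + 1)
(2) = p^3 - 10*sqrt(2)*p^2 - 2*p^2 + 20*sqrt(2)*p + 32*p - 64
(3) = (v - 8)*(v + 6)
(4) = (g - 2)*(g + 1)*(g + 4)
(5) = l*(l - 8)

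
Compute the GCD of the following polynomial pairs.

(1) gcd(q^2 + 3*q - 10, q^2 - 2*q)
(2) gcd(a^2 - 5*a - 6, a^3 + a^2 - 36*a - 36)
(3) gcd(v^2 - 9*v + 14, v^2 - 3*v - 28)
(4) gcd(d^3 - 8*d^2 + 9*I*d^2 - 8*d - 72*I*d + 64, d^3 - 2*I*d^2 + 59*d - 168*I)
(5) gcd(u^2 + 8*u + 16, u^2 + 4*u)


(1) = gcd((q - 2)*(q + 5), q*(q - 2)) = q - 2
(2) = a^2 - 5*a - 6
(3) = v - 7
(4) = d + 8*I
(5) = u + 4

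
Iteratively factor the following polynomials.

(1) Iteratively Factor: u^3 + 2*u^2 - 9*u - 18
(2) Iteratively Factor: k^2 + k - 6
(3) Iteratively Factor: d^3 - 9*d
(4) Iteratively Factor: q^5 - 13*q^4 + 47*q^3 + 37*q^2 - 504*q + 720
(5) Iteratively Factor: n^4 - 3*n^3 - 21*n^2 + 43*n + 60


(1) = (u + 2)*(u^2 - 9) = (u + 2)*(u + 3)*(u - 3)
(2) = (k - 2)*(k + 3)
(3) = (d + 3)*(d^2 - 3*d) = d*(d + 3)*(d - 3)
(4) = (q - 3)*(q^4 - 10*q^3 + 17*q^2 + 88*q - 240) = (q - 4)*(q - 3)*(q^3 - 6*q^2 - 7*q + 60) = (q - 4)^2*(q - 3)*(q^2 - 2*q - 15) = (q - 5)*(q - 4)^2*(q - 3)*(q + 3)
(5) = (n - 5)*(n^3 + 2*n^2 - 11*n - 12) = (n - 5)*(n + 1)*(n^2 + n - 12) = (n - 5)*(n + 1)*(n + 4)*(n - 3)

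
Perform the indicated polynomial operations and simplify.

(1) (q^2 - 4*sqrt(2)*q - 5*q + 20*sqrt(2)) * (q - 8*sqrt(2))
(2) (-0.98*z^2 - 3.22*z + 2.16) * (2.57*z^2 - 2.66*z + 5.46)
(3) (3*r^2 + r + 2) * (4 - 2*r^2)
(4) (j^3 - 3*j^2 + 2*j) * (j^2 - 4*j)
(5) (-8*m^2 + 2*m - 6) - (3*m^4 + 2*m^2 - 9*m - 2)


(1) = q^3 - 12*sqrt(2)*q^2 - 5*q^2 + 64*q + 60*sqrt(2)*q - 320
(2) = -2.5186*z^4 - 5.6686*z^3 + 8.7656*z^2 - 23.3268*z + 11.7936
(3) = -6*r^4 - 2*r^3 + 8*r^2 + 4*r + 8
(4) = j^5 - 7*j^4 + 14*j^3 - 8*j^2
(5) = -3*m^4 - 10*m^2 + 11*m - 4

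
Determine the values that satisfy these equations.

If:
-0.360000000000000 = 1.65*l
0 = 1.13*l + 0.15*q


Then:
l = -0.22
q = 1.64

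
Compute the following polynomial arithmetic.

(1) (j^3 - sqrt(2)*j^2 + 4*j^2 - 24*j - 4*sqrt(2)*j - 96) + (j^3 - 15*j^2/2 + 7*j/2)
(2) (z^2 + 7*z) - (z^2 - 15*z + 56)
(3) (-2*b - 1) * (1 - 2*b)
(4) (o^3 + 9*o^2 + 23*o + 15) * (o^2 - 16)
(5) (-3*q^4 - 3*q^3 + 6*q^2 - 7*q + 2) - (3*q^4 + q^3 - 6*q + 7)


(1) = 2*j^3 - 7*j^2/2 - sqrt(2)*j^2 - 41*j/2 - 4*sqrt(2)*j - 96
(2) = 22*z - 56
(3) = 4*b^2 - 1
(4) = o^5 + 9*o^4 + 7*o^3 - 129*o^2 - 368*o - 240
(5) = -6*q^4 - 4*q^3 + 6*q^2 - q - 5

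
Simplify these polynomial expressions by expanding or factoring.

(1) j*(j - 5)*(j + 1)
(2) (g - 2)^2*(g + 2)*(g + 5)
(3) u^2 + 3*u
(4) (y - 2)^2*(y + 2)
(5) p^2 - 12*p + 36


(1) = j^3 - 4*j^2 - 5*j
(2) = g^4 + 3*g^3 - 14*g^2 - 12*g + 40
(3) = u*(u + 3)
(4) = y^3 - 2*y^2 - 4*y + 8
(5) = (p - 6)^2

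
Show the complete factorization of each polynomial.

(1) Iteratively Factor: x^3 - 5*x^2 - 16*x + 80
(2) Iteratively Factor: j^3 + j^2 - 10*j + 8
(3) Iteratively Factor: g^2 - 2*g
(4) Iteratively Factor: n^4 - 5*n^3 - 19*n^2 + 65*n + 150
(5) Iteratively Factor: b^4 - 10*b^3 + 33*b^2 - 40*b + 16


(1) = (x - 5)*(x^2 - 16) = (x - 5)*(x - 4)*(x + 4)
(2) = (j - 2)*(j^2 + 3*j - 4) = (j - 2)*(j + 4)*(j - 1)
(3) = (g - 2)*(g)
(4) = (n + 2)*(n^3 - 7*n^2 - 5*n + 75) = (n - 5)*(n + 2)*(n^2 - 2*n - 15) = (n - 5)*(n + 2)*(n + 3)*(n - 5)
(5) = (b - 1)*(b^3 - 9*b^2 + 24*b - 16) = (b - 1)^2*(b^2 - 8*b + 16) = (b - 4)*(b - 1)^2*(b - 4)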